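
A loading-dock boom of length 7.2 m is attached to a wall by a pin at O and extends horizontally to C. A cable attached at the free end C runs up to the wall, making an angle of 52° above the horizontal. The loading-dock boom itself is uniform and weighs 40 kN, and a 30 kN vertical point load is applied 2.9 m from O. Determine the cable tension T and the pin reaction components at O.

T = 40.71 kN, O_x = 25.07 kN, O_y = 37.92 kN

ΣM about O: T·sin52°·7.2 − 40·3.6 − 30·2.9 = 0 → T = 231/(7.2·0.788011) = 40.7143 ≈ 40.71 kN.
ΣF_x = 0: O_x − T·cos52° = 0 → O_x = 40.7143 × 0.615661 = 25.07 kN.
ΣF_y = 0: O_y + T·sin52° − 40 − 30 = 0 → O_y = 70 − 40.7143 × 0.788011 = 37.92 kN.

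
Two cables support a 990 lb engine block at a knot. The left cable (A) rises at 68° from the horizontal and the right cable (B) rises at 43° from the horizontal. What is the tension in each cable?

T_A = 775.6 lb, T_B = 397.2 lb

ΣF_x = 0: −T_A·cos68° + T_B·cos43° = 0 → T_B = 0.51221·T_A.
ΣF_y = 0: T_A·sin68° + T_B·sin43° = 990.
Substitute: T_A·(0.927184 + 0.51221·0.681998) = 990 → T_A = 775.552 ≈ 775.6 lb.
Then T_B = 0.51221 × 775.552 = 397.2 lb.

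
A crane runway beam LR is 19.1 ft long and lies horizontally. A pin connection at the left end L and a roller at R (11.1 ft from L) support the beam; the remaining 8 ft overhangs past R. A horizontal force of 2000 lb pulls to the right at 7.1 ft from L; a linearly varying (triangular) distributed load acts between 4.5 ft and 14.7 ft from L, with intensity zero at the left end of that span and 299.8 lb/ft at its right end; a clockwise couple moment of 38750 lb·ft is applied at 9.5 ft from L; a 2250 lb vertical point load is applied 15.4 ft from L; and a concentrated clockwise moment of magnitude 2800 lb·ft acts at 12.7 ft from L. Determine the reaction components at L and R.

L_x = -2000 lb, L_y = -4642 lb, R_y = 8421 lb

Resultant of the triangular load: ½ × 299.8 × 10.2 = 1528.98 lb, acting at 11.3 ft from L (one-third of the span from the peak).
Moments about L: R_y·11.1 − (½·299.8·10.2)·11.3 − 38750 − 2250·15.4 − 2800 = 0 → R_y = 93477.474/11.1 = 8421.39 ≈ 8421 lb.
ΣF_y = 0: L_y + 8421.39 − ½·299.8·10.2 − 2250 = 0 → L_y = -4642 lb.
ΣF_x = 0: L_x + 2000 = 0 → L_x = -2000 lb.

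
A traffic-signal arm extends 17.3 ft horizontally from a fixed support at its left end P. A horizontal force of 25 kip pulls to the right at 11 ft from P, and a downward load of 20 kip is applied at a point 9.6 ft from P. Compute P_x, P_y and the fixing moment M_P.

P_x = -25.00 kip, P_y = 20.00 kip, M_P = 192.0 kip·ft

ΣF_x = 0: P_x + 25 = 0 → P_x = -25.00 kip.
ΣF_y = 0: P_y − 20 = 0 → P_y = 20.00 kip.
ΣM about P: M_P − 20·9.6 = 0 → M_P = 192.0 kip·ft.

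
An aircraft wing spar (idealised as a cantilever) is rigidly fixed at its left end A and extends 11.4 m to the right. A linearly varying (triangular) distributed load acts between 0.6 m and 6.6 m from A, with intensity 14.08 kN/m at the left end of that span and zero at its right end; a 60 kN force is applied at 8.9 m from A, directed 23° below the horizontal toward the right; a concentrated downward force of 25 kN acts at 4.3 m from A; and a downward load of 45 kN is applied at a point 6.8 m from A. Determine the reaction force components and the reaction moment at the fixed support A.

A_x = -55.23 kN, A_y = 135.7 kN, M_A = 732.0 kN·m

Resultant of the triangular load: ½ × 14.08 × 6 = 42.24 kN, acting at 2.6 m from A (one-third of the span from the peak).
ΣF_x = 0: A_x + 60·cos23° = 0 → A_x = -55.23 kN.
ΣF_y = 0: A_y − ½·14.08·6 − 60·sin23° − 25 − 45 = 0 → A_y = 135.7 kN.
ΣM about A: M_A − (½·14.08·6)·2.6 − 60·sin23°·8.9 − 25·4.3 − 45·6.8 = 0 → M_A = 732.0 kN·m.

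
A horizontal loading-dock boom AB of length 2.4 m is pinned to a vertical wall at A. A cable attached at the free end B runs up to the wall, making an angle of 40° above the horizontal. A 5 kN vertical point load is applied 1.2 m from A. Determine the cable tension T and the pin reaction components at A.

ΣM about A: T·sin40°·2.4 − 5·1.2 = 0 → T = 6/(2.4·0.642788) = 3.88931 ≈ 3.889 kN.
ΣF_x = 0: A_x − T·cos40° = 0 → A_x = 3.88931 × 0.766044 = 2.979 kN.
ΣF_y = 0: A_y + T·sin40° − 5 = 0 → A_y = 5 − 3.88931 × 0.642788 = 2.500 kN.

T = 3.889 kN, A_x = 2.979 kN, A_y = 2.500 kN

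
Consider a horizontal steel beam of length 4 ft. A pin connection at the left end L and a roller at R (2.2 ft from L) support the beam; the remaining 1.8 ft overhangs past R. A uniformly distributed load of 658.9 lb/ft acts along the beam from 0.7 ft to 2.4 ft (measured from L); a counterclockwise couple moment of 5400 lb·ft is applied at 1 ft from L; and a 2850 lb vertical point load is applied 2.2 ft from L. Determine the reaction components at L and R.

L_x = 0, L_y = 2785 lb, R_y = 1185 lb

Resultant of the distributed load: 658.9 × 1.7 = 1120.13 lb at 1.55 ft from L.
Moments about L: R_y·2.2 − (658.9·1.7)·1.55 + 5400 − 2850·2.2 = 0 → R_y = 2606.2015/2.2 = 1184.64 ≈ 1185 lb.
ΣF_y = 0: L_y + 1184.64 − 658.9·1.7 − 2850 = 0 → L_y = 2785 lb.
ΣF_x = 0: no horizontal applied forces, so L_x = 0.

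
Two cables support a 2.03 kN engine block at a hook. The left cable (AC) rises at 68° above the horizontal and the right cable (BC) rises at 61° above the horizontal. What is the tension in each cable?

T_AC = 1.266 kN, T_BC = 0.9785 kN

ΣF_x = 0: −T_AC·cos68° + T_BC·cos61° = 0 → T_BC = 0.772688·T_AC.
ΣF_y = 0: T_AC·sin68° + T_BC·sin61° = 2.03.
Substitute: T_AC·(0.927184 + 0.772688·0.87462) = 2.03 → T_AC = 1.26638 ≈ 1.266 kN.
Then T_BC = 0.772688 × 1.26638 = 0.9785 kN.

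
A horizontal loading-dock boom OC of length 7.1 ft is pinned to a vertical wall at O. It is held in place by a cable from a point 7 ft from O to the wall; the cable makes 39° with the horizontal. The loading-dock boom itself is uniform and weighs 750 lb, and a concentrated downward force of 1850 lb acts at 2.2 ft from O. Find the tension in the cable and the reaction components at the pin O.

T = 1528 lb, O_x = 1188 lb, O_y = 1638 lb

ΣM about O: T·sin39°·7 − 750·3.55 − 1850·2.2 = 0 → T = 6732.5/(7·0.62932) = 1528.29 ≈ 1528 lb.
ΣF_x = 0: O_x − T·cos39° = 0 → O_x = 1528.29 × 0.777146 = 1188 lb.
ΣF_y = 0: O_y + T·sin39° − 750 − 1850 = 0 → O_y = 2600 − 1528.29 × 0.62932 = 1638 lb.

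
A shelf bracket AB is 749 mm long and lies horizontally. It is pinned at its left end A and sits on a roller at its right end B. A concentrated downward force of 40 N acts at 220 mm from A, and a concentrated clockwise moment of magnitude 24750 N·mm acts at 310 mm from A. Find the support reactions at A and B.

A_x = 0, A_y = -4.793 N, B_y = 44.79 N

ΣM about A: B_y·749 − 40·220 − 24750 = 0 → B_y = 33550/749 = 44.7931 ≈ 44.79 N.
ΣF_y = 0: A_y + 44.7931 − 40 = 0 → A_y = -4.793 N.
ΣF_x = 0: no horizontal applied forces, so A_x = 0.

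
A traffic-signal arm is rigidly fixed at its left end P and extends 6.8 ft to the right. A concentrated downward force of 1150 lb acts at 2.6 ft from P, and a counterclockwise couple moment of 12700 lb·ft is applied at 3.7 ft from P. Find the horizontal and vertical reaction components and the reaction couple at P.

ΣF_x = 0: P_x = 0.
ΣF_y = 0: P_y − 1150 = 0 → P_y = 1150 lb.
ΣM about P: M_P − 1150·2.6 + 12700 = 0 → M_P = -9710 lb·ft.

P_x = 0, P_y = 1150 lb, M_P = -9710 lb·ft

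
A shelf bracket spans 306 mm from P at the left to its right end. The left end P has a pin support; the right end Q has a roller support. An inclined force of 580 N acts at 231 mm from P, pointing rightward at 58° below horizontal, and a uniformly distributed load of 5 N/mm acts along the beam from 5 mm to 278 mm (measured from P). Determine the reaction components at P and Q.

P_x = -307.4 N, P_y = 854.4 N, Q_y = 1003 N

Resultant of the distributed load: 5 × 273 = 1365 N at 141.5 mm from P.
Moments about P: Q_y·306 − 580·sin58°·231 − (5·273)·141.5 = 0 → Q_y = 306769/306 = 1002.51 ≈ 1003 N.
ΣF_y = 0: P_y + 1002.51 − 580·sin58° − 5·273 = 0 → P_y = 854.4 N.
ΣF_x = 0: P_x + 580·cos58° = 0 → P_x = -307.4 N.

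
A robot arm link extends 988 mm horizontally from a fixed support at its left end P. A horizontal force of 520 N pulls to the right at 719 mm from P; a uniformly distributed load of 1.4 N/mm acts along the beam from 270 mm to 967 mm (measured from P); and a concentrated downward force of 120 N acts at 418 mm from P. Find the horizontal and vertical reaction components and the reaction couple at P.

P_x = -520.0 N, P_y = 1096 N, M_P = 653700 N·mm

Resultant of the distributed load: 1.4 × 697 = 975.8 N at 618.5 mm from P.
ΣF_x = 0: P_x + 520 = 0 → P_x = -520.0 N.
ΣF_y = 0: P_y − 1.4·697 − 120 = 0 → P_y = 1096 N.
ΣM about P: M_P − (1.4·697)·618.5 − 120·418 = 0 → M_P = 653700 N·mm.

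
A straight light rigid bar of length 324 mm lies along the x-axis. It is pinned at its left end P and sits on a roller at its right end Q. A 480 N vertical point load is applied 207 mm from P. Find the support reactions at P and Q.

ΣM about P: Q_y·324 − 480·207 = 0 → Q_y = 99360/324 = 306.667 ≈ 306.7 N.
ΣF_y = 0: P_y + 306.667 − 480 = 0 → P_y = 173.3 N.
ΣF_x = 0: no horizontal applied forces, so P_x = 0.

P_x = 0, P_y = 173.3 N, Q_y = 306.7 N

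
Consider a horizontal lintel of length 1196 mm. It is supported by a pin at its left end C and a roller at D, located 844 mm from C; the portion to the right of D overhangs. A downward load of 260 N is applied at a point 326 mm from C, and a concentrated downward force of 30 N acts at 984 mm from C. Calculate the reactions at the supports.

C_x = 0, C_y = 154.6 N, D_y = 135.4 N

ΣM about C: D_y·844 − 260·326 − 30·984 = 0 → D_y = 114280/844 = 135.403 ≈ 135.4 N.
ΣF_y = 0: C_y + 135.403 − 260 − 30 = 0 → C_y = 154.6 N.
ΣF_x = 0: no horizontal applied forces, so C_x = 0.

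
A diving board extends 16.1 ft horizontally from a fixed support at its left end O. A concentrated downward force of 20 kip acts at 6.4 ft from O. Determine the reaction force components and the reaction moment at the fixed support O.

O_x = 0, O_y = 20.00 kip, M_O = 128.0 kip·ft

ΣF_x = 0: O_x = 0.
ΣF_y = 0: O_y − 20 = 0 → O_y = 20.00 kip.
ΣM about O: M_O − 20·6.4 = 0 → M_O = 128.0 kip·ft.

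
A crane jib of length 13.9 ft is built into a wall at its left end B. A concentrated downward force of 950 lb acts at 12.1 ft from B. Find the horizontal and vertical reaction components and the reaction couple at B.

B_x = 0, B_y = 950.0 lb, M_B = 11500 lb·ft

ΣF_x = 0: B_x = 0.
ΣF_y = 0: B_y − 950 = 0 → B_y = 950.0 lb.
ΣM about B: M_B − 950·12.1 = 0 → M_B = 11500 lb·ft.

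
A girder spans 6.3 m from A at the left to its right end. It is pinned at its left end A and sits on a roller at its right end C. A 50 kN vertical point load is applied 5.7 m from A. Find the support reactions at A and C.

A_x = 0, A_y = 4.762 kN, C_y = 45.24 kN

Taking moments about A: C_y·6.3 − 50·5.7 = 0 → C_y = 285/6.3 = 45.2381 ≈ 45.24 kN.
ΣF_y = 0: A_y + 45.2381 − 50 = 0 → A_y = 4.762 kN.
ΣF_x = 0: no horizontal applied forces, so A_x = 0.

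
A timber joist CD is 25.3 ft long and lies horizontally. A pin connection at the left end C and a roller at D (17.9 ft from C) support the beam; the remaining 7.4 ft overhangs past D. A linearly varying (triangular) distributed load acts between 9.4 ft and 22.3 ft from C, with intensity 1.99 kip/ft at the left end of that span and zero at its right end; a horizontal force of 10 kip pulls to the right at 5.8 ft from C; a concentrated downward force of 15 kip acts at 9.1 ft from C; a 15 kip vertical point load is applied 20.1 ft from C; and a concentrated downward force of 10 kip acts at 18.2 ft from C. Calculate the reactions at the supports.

C_x = -10.00 kip, C_y = 8.375 kip, D_y = 44.46 kip

Resultant of the triangular load: ½ × 1.99 × 12.9 = 12.8355 kip, acting at 13.7 ft from C (one-third of the span from the peak).
Taking moments about C: D_y·17.9 − (½·1.99·12.9)·13.7 − 15·9.1 − 15·20.1 − 10·18.2 = 0 → D_y = 795.84635/17.9 = 44.4607 ≈ 44.46 kip.
ΣF_y = 0: C_y + 44.4607 − ½·1.99·12.9 − 15 − 15 − 10 = 0 → C_y = 8.375 kip.
ΣF_x = 0: C_x + 10 = 0 → C_x = -10.00 kip.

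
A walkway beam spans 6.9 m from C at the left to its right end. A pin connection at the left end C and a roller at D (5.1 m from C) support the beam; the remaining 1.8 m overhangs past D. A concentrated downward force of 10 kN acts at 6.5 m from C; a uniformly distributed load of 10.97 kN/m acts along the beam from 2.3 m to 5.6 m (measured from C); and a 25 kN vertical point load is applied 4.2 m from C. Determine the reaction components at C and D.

C_x = 0, C_y = 9.830 kN, D_y = 61.37 kN

Resultant of the distributed load: 10.97 × 3.3 = 36.201 kN at 3.95 m from C.
Moments about C: D_y·5.1 − 10·6.5 − (10.97·3.3)·3.95 − 25·4.2 = 0 → D_y = 312.99395/5.1 = 61.3714 ≈ 61.37 kN.
ΣF_y = 0: C_y + 61.3714 − 10 − 10.97·3.3 − 25 = 0 → C_y = 9.830 kN.
ΣF_x = 0: no horizontal applied forces, so C_x = 0.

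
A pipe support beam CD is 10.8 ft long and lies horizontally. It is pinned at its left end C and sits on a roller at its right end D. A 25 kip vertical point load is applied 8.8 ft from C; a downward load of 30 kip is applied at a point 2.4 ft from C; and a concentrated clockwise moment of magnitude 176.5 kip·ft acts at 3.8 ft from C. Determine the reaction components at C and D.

C_x = 0, C_y = 11.62 kip, D_y = 43.38 kip

ΣM about C: D_y·10.8 − 25·8.8 − 30·2.4 − 176.5 = 0 → D_y = 468.5/10.8 = 43.3796 ≈ 43.38 kip.
ΣF_y = 0: C_y + 43.3796 − 25 − 30 = 0 → C_y = 11.62 kip.
ΣF_x = 0: no horizontal applied forces, so C_x = 0.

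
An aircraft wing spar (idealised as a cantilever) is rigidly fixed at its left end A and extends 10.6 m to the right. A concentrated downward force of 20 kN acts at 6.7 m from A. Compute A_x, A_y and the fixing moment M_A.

A_x = 0, A_y = 20.00 kN, M_A = 134.0 kN·m

ΣF_x = 0: A_x = 0.
ΣF_y = 0: A_y − 20 = 0 → A_y = 20.00 kN.
ΣM about A: M_A − 20·6.7 = 0 → M_A = 134.0 kN·m.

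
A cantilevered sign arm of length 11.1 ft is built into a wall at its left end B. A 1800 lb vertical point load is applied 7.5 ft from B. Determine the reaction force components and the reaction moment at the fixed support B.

ΣF_x = 0: B_x = 0.
ΣF_y = 0: B_y − 1800 = 0 → B_y = 1800 lb.
ΣM about B: M_B − 1800·7.5 = 0 → M_B = 13500 lb·ft.

B_x = 0, B_y = 1800 lb, M_B = 13500 lb·ft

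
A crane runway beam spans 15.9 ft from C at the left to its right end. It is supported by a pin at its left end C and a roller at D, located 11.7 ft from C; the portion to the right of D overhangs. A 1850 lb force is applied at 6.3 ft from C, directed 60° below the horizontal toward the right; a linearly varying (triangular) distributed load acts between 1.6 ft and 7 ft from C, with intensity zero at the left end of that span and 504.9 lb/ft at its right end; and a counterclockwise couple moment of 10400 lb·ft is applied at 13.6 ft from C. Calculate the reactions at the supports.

Resultant of the triangular load: ½ × 504.9 × 5.4 = 1363.23 lb, acting at 5.2 ft from C (one-third of the span from the peak).
Taking moments about C: D_y·11.7 − 1850·sin60°·6.3 − (½·504.9·5.4)·5.2 + 10400 = 0 → D_y = 6782.32/11.7 = 579.685 ≈ 579.7 lb.
ΣF_y = 0: C_y + 579.685 − 1850·sin60° − ½·504.9·5.4 = 0 → C_y = 2386 lb.
ΣF_x = 0: C_x + 1850·cos60° = 0 → C_x = -925.0 lb.

C_x = -925.0 lb, C_y = 2386 lb, D_y = 579.7 lb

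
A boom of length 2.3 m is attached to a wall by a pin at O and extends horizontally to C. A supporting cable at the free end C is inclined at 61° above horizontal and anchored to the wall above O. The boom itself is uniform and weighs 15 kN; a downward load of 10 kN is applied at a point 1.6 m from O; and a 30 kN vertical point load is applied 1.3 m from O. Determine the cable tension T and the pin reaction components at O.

ΣM about O: T·sin61°·2.3 − 15·1.15 − 10·1.6 − 30·1.3 = 0 → T = 72.25/(2.3·0.87462) = 35.9162 ≈ 35.92 kN.
ΣF_x = 0: O_x − T·cos61° = 0 → O_x = 35.9162 × 0.48481 = 17.41 kN.
ΣF_y = 0: O_y + T·sin61° − 15 − 10 − 30 = 0 → O_y = 55 − 35.9162 × 0.87462 = 23.59 kN.

T = 35.92 kN, O_x = 17.41 kN, O_y = 23.59 kN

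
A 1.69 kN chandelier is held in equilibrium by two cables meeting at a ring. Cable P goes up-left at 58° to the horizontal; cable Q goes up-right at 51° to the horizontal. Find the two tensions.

T_P = 1.125 kN, T_Q = 0.9472 kN

ΣF_x = 0: −T_P·cos58° + T_Q·cos51° = 0 → T_Q = 0.84205·T_P.
ΣF_y = 0: T_P·sin58° + T_Q·sin51° = 1.69.
Substitute: T_P·(0.848048 + 0.84205·0.777146) = 1.69 → T_P = 1.12483 ≈ 1.125 kN.
Then T_Q = 0.84205 × 1.12483 = 0.9472 kN.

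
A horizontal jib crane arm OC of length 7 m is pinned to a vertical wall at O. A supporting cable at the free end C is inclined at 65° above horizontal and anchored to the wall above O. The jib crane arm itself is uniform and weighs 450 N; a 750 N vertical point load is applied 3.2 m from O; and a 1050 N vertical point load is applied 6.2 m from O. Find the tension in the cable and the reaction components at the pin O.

T = 1653 N, O_x = 698.5 N, O_y = 752.1 N

ΣM about O: T·sin65°·7 − 450·3.5 − 750·3.2 − 1050·6.2 = 0 → T = 10485/(7·0.906308) = 1652.7 ≈ 1653 N.
ΣF_x = 0: O_x − T·cos65° = 0 → O_x = 1652.7 × 0.422618 = 698.5 N.
ΣF_y = 0: O_y + T·sin65° − 450 − 750 − 1050 = 0 → O_y = 2250 − 1652.7 × 0.906308 = 752.1 N.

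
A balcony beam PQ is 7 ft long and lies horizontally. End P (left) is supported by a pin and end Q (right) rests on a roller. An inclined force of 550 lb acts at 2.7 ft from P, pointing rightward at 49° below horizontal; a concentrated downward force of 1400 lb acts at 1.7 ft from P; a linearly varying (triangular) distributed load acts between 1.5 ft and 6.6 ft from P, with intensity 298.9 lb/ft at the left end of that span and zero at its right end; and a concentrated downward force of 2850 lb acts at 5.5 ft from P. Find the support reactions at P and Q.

Resultant of the triangular load: ½ × 298.9 × 5.1 = 762.195 lb, acting at 3.2 ft from P (one-third of the span from the peak).
ΣM about P: Q_y·7 − 550·sin49°·2.7 − 1400·1.7 − (½·298.9·5.1)·3.2 − 2850·5.5 = 0 → Q_y = 21614.8/7 = 3087.83 ≈ 3088 lb.
ΣF_y = 0: P_y + 3087.83 − 550·sin49° − 1400 − ½·298.9·5.1 − 2850 = 0 → P_y = 2339 lb.
ΣF_x = 0: P_x + 550·cos49° = 0 → P_x = -360.8 lb.

P_x = -360.8 lb, P_y = 2339 lb, Q_y = 3088 lb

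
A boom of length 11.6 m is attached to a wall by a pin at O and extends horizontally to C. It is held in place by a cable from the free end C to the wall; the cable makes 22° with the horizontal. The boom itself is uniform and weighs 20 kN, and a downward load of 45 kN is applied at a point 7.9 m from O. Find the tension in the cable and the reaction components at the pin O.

T = 108.5 kN, O_x = 100.6 kN, O_y = 24.35 kN

ΣM about O: T·sin22°·11.6 − 20·5.8 − 45·7.9 = 0 → T = 471.5/(11.6·0.374607) = 108.505 ≈ 108.5 kN.
ΣF_x = 0: O_x − T·cos22° = 0 → O_x = 108.505 × 0.927184 = 100.6 kN.
ΣF_y = 0: O_y + T·sin22° − 20 − 45 = 0 → O_y = 65 − 108.505 × 0.374607 = 24.35 kN.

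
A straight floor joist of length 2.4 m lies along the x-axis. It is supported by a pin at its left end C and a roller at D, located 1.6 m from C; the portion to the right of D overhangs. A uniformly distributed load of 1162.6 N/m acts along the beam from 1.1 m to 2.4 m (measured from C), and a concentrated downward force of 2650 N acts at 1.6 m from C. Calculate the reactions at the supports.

C_x = 0, C_y = -141.7 N, D_y = 4303 N

Resultant of the distributed load: 1162.6 × 1.3 = 1511.38 N at 1.75 m from C.
ΣM about C: D_y·1.6 − (1162.6·1.3)·1.75 − 2650·1.6 = 0 → D_y = 6884.915/1.6 = 4303.07 ≈ 4303 N.
ΣF_y = 0: C_y + 4303.07 − 1162.6·1.3 − 2650 = 0 → C_y = -141.7 N.
ΣF_x = 0: no horizontal applied forces, so C_x = 0.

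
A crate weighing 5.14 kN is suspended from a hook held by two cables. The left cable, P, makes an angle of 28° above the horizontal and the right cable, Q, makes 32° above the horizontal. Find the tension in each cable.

T_P = 5.033 kN, T_Q = 5.240 kN

ΣF_x = 0: −T_P·cos28° + T_Q·cos32° = 0 → T_Q = 1.04115·T_P.
ΣF_y = 0: T_P·sin28° + T_Q·sin32° = 5.14.
Substitute: T_P·(0.469472 + 1.04115·0.529919) = 5.14 → T_P = 5.03331 ≈ 5.033 kN.
Then T_Q = 1.04115 × 5.03331 = 5.240 kN.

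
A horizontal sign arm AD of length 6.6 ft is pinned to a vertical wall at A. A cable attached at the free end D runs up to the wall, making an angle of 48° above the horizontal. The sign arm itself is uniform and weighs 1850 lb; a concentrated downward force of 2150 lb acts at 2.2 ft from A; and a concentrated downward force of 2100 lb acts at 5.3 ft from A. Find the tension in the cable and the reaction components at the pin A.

T = 4478 lb, A_x = 2997 lb, A_y = 2772 lb

ΣM about A: T·sin48°·6.6 − 1850·3.3 − 2150·2.2 − 2100·5.3 = 0 → T = 21965/(6.6·0.743145) = 4478.31 ≈ 4478 lb.
ΣF_x = 0: A_x − T·cos48° = 0 → A_x = 4478.31 × 0.669131 = 2997 lb.
ΣF_y = 0: A_y + T·sin48° − 1850 − 2150 − 2100 = 0 → A_y = 6100 − 4478.31 × 0.743145 = 2772 lb.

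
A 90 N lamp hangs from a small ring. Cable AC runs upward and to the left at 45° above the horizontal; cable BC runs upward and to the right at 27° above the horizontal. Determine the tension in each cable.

ΣF_x = 0: −T_AC·cos45° + T_BC·cos27° = 0 → T_BC = 0.793604·T_AC.
ΣF_y = 0: T_AC·sin45° + T_BC·sin27° = 90.
Substitute: T_AC·(0.707107 + 0.793604·0.45399) = 90 → T_AC = 84.3174 ≈ 84.32 N.
Then T_BC = 0.793604 × 84.3174 = 66.91 N.

T_AC = 84.32 N, T_BC = 66.91 N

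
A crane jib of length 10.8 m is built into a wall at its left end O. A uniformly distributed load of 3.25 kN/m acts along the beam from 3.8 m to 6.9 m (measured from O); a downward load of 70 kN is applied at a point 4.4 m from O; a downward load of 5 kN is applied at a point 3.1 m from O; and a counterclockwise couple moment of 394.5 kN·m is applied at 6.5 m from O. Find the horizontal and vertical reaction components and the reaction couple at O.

O_x = 0, O_y = 85.08 kN, M_O = -17.10 kN·m

Resultant of the distributed load: 3.25 × 3.1 = 10.075 kN at 5.35 m from O.
ΣF_x = 0: O_x = 0.
ΣF_y = 0: O_y − 3.25·3.1 − 70 − 5 = 0 → O_y = 85.08 kN.
ΣM about O: M_O − (3.25·3.1)·5.35 − 70·4.4 − 5·3.1 + 394.5 = 0 → M_O = -17.10 kN·m.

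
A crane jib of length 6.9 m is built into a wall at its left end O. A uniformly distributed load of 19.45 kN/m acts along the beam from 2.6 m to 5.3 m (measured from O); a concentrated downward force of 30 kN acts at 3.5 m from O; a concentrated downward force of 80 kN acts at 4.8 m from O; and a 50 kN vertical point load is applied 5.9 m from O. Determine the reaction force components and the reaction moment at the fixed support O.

O_x = 0, O_y = 212.5 kN, M_O = 991.4 kN·m

Resultant of the distributed load: 19.45 × 2.7 = 52.515 kN at 3.95 m from O.
ΣF_x = 0: O_x = 0.
ΣF_y = 0: O_y − 19.45·2.7 − 30 − 80 − 50 = 0 → O_y = 212.5 kN.
ΣM about O: M_O − (19.45·2.7)·3.95 − 30·3.5 − 80·4.8 − 50·5.9 = 0 → M_O = 991.4 kN·m.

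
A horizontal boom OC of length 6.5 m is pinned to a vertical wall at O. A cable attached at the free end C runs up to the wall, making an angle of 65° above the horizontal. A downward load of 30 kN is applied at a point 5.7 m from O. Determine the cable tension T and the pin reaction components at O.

T = 29.03 kN, O_x = 12.27 kN, O_y = 3.692 kN

ΣM about O: T·sin65°·6.5 − 30·5.7 = 0 → T = 171/(6.5·0.906308) = 29.0273 ≈ 29.03 kN.
ΣF_x = 0: O_x − T·cos65° = 0 → O_x = 29.0273 × 0.422618 = 12.27 kN.
ΣF_y = 0: O_y + T·sin65° − 30 = 0 → O_y = 30 − 29.0273 × 0.906308 = 3.692 kN.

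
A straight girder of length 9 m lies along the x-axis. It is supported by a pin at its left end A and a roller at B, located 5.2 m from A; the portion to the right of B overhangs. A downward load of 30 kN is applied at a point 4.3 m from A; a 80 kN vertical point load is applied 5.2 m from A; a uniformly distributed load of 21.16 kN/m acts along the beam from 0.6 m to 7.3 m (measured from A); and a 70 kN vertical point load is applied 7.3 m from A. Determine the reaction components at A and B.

Resultant of the distributed load: 21.16 × 6.7 = 141.772 kN at 3.95 m from A.
Taking moments about A: B_y·5.2 − 30·4.3 − 80·5.2 − (21.16·6.7)·3.95 − 70·7.3 = 0 → B_y = 1615.9994/5.2 = 310.769 ≈ 310.8 kN.
ΣF_y = 0: A_y + 310.769 − 30 − 80 − 21.16·6.7 − 70 = 0 → A_y = 11.00 kN.
ΣF_x = 0: no horizontal applied forces, so A_x = 0.

A_x = 0, A_y = 11.00 kN, B_y = 310.8 kN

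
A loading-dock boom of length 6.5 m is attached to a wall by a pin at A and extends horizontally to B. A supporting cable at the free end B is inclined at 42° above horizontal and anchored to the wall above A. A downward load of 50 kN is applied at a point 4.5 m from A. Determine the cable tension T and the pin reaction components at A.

ΣM about A: T·sin42°·6.5 − 50·4.5 = 0 → T = 225/(6.5·0.669131) = 51.7319 ≈ 51.73 kN.
ΣF_x = 0: A_x − T·cos42° = 0 → A_x = 51.7319 × 0.743145 = 38.44 kN.
ΣF_y = 0: A_y + T·sin42° − 50 = 0 → A_y = 50 − 51.7319 × 0.669131 = 15.38 kN.

T = 51.73 kN, A_x = 38.44 kN, A_y = 15.38 kN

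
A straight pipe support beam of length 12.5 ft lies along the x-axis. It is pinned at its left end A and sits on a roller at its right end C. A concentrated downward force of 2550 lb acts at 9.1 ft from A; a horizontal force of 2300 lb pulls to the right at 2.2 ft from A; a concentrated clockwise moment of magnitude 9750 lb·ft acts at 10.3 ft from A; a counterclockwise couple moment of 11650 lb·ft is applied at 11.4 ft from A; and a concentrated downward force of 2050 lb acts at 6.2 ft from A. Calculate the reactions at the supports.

Moments about A: C_y·12.5 − 2550·9.1 − 9750 + 11650 − 2050·6.2 = 0 → C_y = 34015/12.5 = 2721.2 ≈ 2721 lb.
ΣF_y = 0: A_y + 2721.2 − 2550 − 2050 = 0 → A_y = 1879 lb.
ΣF_x = 0: A_x + 2300 = 0 → A_x = -2300 lb.

A_x = -2300 lb, A_y = 1879 lb, C_y = 2721 lb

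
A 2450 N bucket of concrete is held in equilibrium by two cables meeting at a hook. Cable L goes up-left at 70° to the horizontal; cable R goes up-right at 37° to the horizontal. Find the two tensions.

ΣF_x = 0: −T_L·cos70° + T_R·cos37° = 0 → T_R = 0.428256·T_L.
ΣF_y = 0: T_L·sin70° + T_R·sin37° = 2450.
Substitute: T_L·(0.939693 + 0.428256·0.601815) = 2450 → T_L = 2046.06 ≈ 2046 N.
Then T_R = 0.428256 × 2046.06 = 876.2 N.

T_L = 2046 N, T_R = 876.2 N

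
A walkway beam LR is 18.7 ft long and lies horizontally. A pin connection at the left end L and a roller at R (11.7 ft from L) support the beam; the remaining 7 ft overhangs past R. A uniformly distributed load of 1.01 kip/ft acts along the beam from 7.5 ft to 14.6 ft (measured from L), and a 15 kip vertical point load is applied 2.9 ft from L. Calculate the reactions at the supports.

Resultant of the distributed load: 1.01 × 7.1 = 7.171 kip at 11.05 ft from L.
ΣM about L: R_y·11.7 − (1.01·7.1)·11.05 − 15·2.9 = 0 → R_y = 122.73955/11.7 = 10.4906 ≈ 10.49 kip.
ΣF_y = 0: L_y + 10.4906 − 1.01·7.1 − 15 = 0 → L_y = 11.68 kip.
ΣF_x = 0: no horizontal applied forces, so L_x = 0.

L_x = 0, L_y = 11.68 kip, R_y = 10.49 kip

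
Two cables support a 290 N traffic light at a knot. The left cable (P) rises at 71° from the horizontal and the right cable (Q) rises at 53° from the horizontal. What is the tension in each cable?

T_P = 210.5 N, T_Q = 113.9 N

ΣF_x = 0: −T_P·cos71° + T_Q·cos53° = 0 → T_Q = 0.540977·T_P.
ΣF_y = 0: T_P·sin71° + T_Q·sin53° = 290.
Substitute: T_P·(0.945519 + 0.540977·0.798636) = 290 → T_P = 210.517 ≈ 210.5 N.
Then T_Q = 0.540977 × 210.517 = 113.9 N.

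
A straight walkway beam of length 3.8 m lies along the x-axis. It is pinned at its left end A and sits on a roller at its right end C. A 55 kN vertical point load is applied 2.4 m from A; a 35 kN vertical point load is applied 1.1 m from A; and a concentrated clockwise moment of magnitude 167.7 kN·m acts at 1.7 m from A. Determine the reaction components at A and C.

A_x = 0, A_y = 1.000 kN, C_y = 89.00 kN

ΣM about A: C_y·3.8 − 55·2.4 − 35·1.1 − 167.7 = 0 → C_y = 338.2/3.8 = 89.00 kN.
ΣF_y = 0: A_y + 89 − 55 − 35 = 0 → A_y = 1.000 kN.
ΣF_x = 0: no horizontal applied forces, so A_x = 0.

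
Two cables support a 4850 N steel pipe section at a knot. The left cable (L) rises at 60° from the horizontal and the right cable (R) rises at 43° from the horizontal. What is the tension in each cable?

T_L = 3640 N, T_R = 2489 N

ΣF_x = 0: −T_L·cos60° + T_R·cos43° = 0 → T_R = 0.683664·T_L.
ΣF_y = 0: T_L·sin60° + T_R·sin43° = 4850.
Substitute: T_L·(0.866025 + 0.683664·0.681998) = 4850 → T_L = 3640.37 ≈ 3640 N.
Then T_R = 0.683664 × 3640.37 = 2489 N.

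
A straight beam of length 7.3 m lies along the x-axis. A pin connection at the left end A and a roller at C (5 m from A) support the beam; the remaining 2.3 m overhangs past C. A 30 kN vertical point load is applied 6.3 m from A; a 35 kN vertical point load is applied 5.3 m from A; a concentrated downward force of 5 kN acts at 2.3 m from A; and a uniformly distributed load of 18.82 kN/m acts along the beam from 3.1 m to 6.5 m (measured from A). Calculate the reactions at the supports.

A_x = 0, A_y = -4.640 kN, C_y = 138.6 kN

Resultant of the distributed load: 18.82 × 3.4 = 63.988 kN at 4.8 m from A.
Moments about A: C_y·5 − 30·6.3 − 35·5.3 − 5·2.3 − (18.82·3.4)·4.8 = 0 → C_y = 693.1424/5 = 138.628 ≈ 138.6 kN.
ΣF_y = 0: A_y + 138.628 − 30 − 35 − 5 − 18.82·3.4 = 0 → A_y = -4.640 kN.
ΣF_x = 0: no horizontal applied forces, so A_x = 0.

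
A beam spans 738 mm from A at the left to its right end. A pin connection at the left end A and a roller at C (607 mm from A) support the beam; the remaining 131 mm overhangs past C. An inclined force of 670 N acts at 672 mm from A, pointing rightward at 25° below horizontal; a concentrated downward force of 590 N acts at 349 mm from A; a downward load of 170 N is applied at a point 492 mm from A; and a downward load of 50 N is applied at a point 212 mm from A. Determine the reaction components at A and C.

Moments about A: C_y·607 − 670·sin25°·672 − 590·349 − 170·492 − 50·212 = 0 → C_y = 490430/607 = 807.957 ≈ 808.0 N.
ΣF_y = 0: A_y + 807.957 − 670·sin25° − 590 − 170 − 50 = 0 → A_y = 285.2 N.
ΣF_x = 0: A_x + 670·cos25° = 0 → A_x = -607.2 N.

A_x = -607.2 N, A_y = 285.2 N, C_y = 808.0 N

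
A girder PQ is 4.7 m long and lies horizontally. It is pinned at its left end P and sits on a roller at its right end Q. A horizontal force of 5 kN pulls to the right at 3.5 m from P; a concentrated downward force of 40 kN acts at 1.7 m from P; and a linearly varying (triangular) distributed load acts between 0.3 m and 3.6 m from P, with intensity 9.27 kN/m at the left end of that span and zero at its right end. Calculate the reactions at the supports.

Resultant of the triangular load: ½ × 9.27 × 3.3 = 15.2955 kN, acting at 1.4 m from P (one-third of the span from the peak).
Taking moments about P: Q_y·4.7 − 40·1.7 − (½·9.27·3.3)·1.4 = 0 → Q_y = 89.4137/4.7 = 19.0242 ≈ 19.02 kN.
ΣF_y = 0: P_y + 19.0242 − 40 − ½·9.27·3.3 = 0 → P_y = 36.27 kN.
ΣF_x = 0: P_x + 5 = 0 → P_x = -5.000 kN.

P_x = -5.000 kN, P_y = 36.27 kN, Q_y = 19.02 kN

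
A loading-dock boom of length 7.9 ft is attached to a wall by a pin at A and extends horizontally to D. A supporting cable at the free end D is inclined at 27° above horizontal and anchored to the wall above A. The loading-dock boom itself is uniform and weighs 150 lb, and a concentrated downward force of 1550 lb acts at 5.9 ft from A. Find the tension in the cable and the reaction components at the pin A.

T = 2715 lb, A_x = 2419 lb, A_y = 467.4 lb

ΣM about A: T·sin27°·7.9 − 150·3.95 − 1550·5.9 = 0 → T = 9737.5/(7.9·0.45399) = 2715.03 ≈ 2715 lb.
ΣF_x = 0: A_x − T·cos27° = 0 → A_x = 2715.03 × 0.891007 = 2419 lb.
ΣF_y = 0: A_y + T·sin27° − 150 − 1550 = 0 → A_y = 1700 − 2715.03 × 0.45399 = 467.4 lb.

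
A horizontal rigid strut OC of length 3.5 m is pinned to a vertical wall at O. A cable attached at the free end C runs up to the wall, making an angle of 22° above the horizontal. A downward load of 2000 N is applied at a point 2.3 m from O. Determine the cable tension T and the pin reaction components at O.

ΣM about O: T·sin22°·3.5 − 2000·2.3 = 0 → T = 4600/(3.5·0.374607) = 3508.44 ≈ 3508 N.
ΣF_x = 0: O_x − T·cos22° = 0 → O_x = 3508.44 × 0.927184 = 3253 N.
ΣF_y = 0: O_y + T·sin22° − 2000 = 0 → O_y = 2000 − 3508.44 × 0.374607 = 685.7 N.

T = 3508 N, O_x = 3253 N, O_y = 685.7 N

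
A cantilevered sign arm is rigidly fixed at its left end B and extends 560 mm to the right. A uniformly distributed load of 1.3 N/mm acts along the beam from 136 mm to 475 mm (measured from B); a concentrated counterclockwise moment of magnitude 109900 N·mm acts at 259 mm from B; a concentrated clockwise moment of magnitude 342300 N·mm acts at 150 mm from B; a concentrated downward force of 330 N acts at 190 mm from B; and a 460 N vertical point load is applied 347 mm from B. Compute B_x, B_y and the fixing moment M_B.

Resultant of the distributed load: 1.3 × 339 = 440.7 N at 305.5 mm from B.
ΣF_x = 0: B_x = 0.
ΣF_y = 0: B_y − 1.3·339 − 330 − 460 = 0 → B_y = 1231 N.
ΣM about B: M_B − (1.3·339)·305.5 + 109900 − 342300 − 330·190 − 460·347 = 0 → M_B = 589400 N·mm.

B_x = 0, B_y = 1231 N, M_B = 589400 N·mm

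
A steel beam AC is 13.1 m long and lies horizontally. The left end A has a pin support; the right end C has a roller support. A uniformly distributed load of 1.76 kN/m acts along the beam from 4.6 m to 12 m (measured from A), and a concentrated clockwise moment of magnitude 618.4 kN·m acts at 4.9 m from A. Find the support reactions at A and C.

A_x = 0, A_y = -42.43 kN, C_y = 55.46 kN

Resultant of the distributed load: 1.76 × 7.4 = 13.024 kN at 8.3 m from A.
Moments about A: C_y·13.1 − (1.76·7.4)·8.3 − 618.4 = 0 → C_y = 726.4992/13.1 = 55.458 ≈ 55.46 kN.
ΣF_y = 0: A_y + 55.458 − 1.76·7.4 = 0 → A_y = -42.43 kN.
ΣF_x = 0: no horizontal applied forces, so A_x = 0.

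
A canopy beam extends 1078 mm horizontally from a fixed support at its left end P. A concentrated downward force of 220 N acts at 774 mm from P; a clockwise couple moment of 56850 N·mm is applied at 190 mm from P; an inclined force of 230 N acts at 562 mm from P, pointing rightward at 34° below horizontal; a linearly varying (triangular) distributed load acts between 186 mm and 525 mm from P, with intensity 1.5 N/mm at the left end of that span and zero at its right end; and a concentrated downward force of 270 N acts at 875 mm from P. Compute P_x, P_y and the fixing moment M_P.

P_x = -190.7 N, P_y = 872.9 N, M_P = 611700 N·mm

Resultant of the triangular load: ½ × 1.5 × 339 = 254.25 N, acting at 299 mm from P (one-third of the span from the peak).
ΣF_x = 0: P_x + 230·cos34° = 0 → P_x = -190.7 N.
ΣF_y = 0: P_y − 220 − 230·sin34° − ½·1.5·339 − 270 = 0 → P_y = 872.9 N.
ΣM about P: M_P − 220·774 − 56850 − 230·sin34°·562 − (½·1.5·339)·299 − 270·875 = 0 → M_P = 611700 N·mm.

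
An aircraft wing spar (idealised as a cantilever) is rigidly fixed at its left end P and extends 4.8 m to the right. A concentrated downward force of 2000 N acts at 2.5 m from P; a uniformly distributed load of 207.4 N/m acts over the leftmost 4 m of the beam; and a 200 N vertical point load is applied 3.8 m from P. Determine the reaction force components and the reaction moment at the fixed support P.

Resultant of the distributed load: 207.4 × 4 = 829.6 N at 2 m from P.
ΣF_x = 0: P_x = 0.
ΣF_y = 0: P_y − 2000 − 207.4·4 − 200 = 0 → P_y = 3030 N.
ΣM about P: M_P − 2000·2.5 − (207.4·4)·2 − 200·3.8 = 0 → M_P = 7419 N·m.

P_x = 0, P_y = 3030 N, M_P = 7419 N·m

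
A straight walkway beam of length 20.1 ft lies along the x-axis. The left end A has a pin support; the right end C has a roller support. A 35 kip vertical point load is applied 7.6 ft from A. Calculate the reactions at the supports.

A_x = 0, A_y = 21.77 kip, C_y = 13.23 kip

Moments about A: C_y·20.1 − 35·7.6 = 0 → C_y = 266/20.1 = 13.2338 ≈ 13.23 kip.
ΣF_y = 0: A_y + 13.2338 − 35 = 0 → A_y = 21.77 kip.
ΣF_x = 0: no horizontal applied forces, so A_x = 0.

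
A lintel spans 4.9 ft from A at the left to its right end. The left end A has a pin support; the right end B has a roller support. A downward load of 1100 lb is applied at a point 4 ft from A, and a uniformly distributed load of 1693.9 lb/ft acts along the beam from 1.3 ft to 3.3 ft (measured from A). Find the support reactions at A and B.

A_x = 0, A_y = 2000 lb, B_y = 2488 lb

Resultant of the distributed load: 1693.9 × 2 = 3387.8 lb at 2.3 ft from A.
Moments about A: B_y·4.9 − 1100·4 − (1693.9·2)·2.3 = 0 → B_y = 12191.94/4.9 = 2488.15 ≈ 2488 lb.
ΣF_y = 0: A_y + 2488.15 − 1100 − 1693.9·2 = 0 → A_y = 2000 lb.
ΣF_x = 0: no horizontal applied forces, so A_x = 0.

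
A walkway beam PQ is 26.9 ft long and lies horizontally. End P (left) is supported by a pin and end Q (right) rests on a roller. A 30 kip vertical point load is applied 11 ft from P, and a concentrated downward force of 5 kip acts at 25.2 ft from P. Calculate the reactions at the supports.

P_x = 0, P_y = 18.05 kip, Q_y = 16.95 kip

Moments about P: Q_y·26.9 − 30·11 − 5·25.2 = 0 → Q_y = 456/26.9 = 16.9517 ≈ 16.95 kip.
ΣF_y = 0: P_y + 16.9517 − 30 − 5 = 0 → P_y = 18.05 kip.
ΣF_x = 0: no horizontal applied forces, so P_x = 0.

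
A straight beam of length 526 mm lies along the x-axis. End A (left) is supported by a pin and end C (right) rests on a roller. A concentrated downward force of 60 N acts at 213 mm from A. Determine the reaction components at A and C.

A_x = 0, A_y = 35.70 N, C_y = 24.30 N

Moments about A: C_y·526 − 60·213 = 0 → C_y = 12780/526 = 24.2966 ≈ 24.30 N.
ΣF_y = 0: A_y + 24.2966 − 60 = 0 → A_y = 35.70 N.
ΣF_x = 0: no horizontal applied forces, so A_x = 0.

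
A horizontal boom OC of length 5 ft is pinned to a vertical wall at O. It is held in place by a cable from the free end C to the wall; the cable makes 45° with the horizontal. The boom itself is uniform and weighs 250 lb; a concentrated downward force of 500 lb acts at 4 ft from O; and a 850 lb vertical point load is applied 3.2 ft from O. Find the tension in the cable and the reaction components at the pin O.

T = 1512 lb, O_x = 1069 lb, O_y = 531.0 lb

ΣM about O: T·sin45°·5 − 250·2.5 − 500·4 − 850·3.2 = 0 → T = 5345/(5·0.707107) = 1511.79 ≈ 1512 lb.
ΣF_x = 0: O_x − T·cos45° = 0 → O_x = 1511.79 × 0.707107 = 1069 lb.
ΣF_y = 0: O_y + T·sin45° − 250 − 500 − 850 = 0 → O_y = 1600 − 1511.79 × 0.707107 = 531.0 lb.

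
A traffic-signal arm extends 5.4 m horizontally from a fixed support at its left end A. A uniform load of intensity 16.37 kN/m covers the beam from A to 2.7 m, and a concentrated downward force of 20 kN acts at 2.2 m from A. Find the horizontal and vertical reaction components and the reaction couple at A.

A_x = 0, A_y = 64.20 kN, M_A = 103.7 kN·m

Resultant of the distributed load: 16.37 × 2.7 = 44.199 kN at 1.35 m from A.
ΣF_x = 0: A_x = 0.
ΣF_y = 0: A_y − 16.37·2.7 − 20 = 0 → A_y = 64.20 kN.
ΣM about A: M_A − (16.37·2.7)·1.35 − 20·2.2 = 0 → M_A = 103.7 kN·m.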